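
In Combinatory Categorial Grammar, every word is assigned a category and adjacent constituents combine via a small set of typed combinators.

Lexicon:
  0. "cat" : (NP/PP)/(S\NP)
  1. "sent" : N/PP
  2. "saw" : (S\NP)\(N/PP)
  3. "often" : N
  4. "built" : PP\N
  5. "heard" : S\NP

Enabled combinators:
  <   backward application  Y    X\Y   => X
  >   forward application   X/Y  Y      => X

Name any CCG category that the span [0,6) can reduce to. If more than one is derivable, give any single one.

S

[0,6] S   <
  [0,5] NP   >
    [0,3] NP/PP   >
      [0,1] "cat" : (NP/PP)/(S\NP)
      [1,3] S\NP   <
        [1,2] "sent" : N/PP
        [2,3] "saw" : (S\NP)\(N/PP)
    [3,5] PP   <
      [3,4] "often" : N
      [4,5] "built" : PP\N
  [5,6] "heard" : S\NP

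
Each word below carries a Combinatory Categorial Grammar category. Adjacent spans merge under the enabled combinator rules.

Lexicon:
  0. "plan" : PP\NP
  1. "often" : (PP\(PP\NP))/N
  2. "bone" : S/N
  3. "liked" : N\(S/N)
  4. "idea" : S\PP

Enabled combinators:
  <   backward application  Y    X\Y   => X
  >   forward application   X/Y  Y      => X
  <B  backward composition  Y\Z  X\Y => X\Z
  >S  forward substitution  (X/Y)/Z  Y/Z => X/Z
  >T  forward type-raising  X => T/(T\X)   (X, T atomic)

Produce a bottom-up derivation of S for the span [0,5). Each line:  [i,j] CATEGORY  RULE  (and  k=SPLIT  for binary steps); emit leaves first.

[0,1] PP\NP  lex  "plan"
[1,2] (PP\(PP\NP))/N  lex  "often"
[2,3] S/N  lex  "bone"
[3,4] N\(S/N)  lex  "liked"
[2,4] N  <  k=3
[1,4] PP\(PP\NP)  >  k=2
[0,4] PP  <  k=1
[4,5] S\PP  lex  "idea"
[0,5] S  <  k=4

[0,5] S   <
  [0,4] PP   <
    [0,1] "plan" : PP\NP
    [1,4] PP\(PP\NP)   >
      [1,2] "often" : (PP\(PP\NP))/N
      [2,4] N   <
        [2,3] "bone" : S/N
        [3,4] "liked" : N\(S/N)
  [4,5] "idea" : S\PP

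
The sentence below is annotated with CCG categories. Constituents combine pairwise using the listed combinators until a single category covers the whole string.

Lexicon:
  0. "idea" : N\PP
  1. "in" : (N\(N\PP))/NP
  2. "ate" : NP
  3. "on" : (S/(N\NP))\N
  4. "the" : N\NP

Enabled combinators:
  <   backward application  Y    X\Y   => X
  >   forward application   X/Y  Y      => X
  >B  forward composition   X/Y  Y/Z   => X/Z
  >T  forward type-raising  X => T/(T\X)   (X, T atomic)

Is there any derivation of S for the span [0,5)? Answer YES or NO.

[0,5] S   >
  [0,4] S/(N\NP)   <
    [0,3] N   <
      [0,1] "idea" : N\PP
      [1,3] N\(N\PP)   >
        [1,2] "in" : (N\(N\PP))/NP
        [2,3] "ate" : NP
    [3,4] "on" : (S/(N\NP))\N
  [4,5] "the" : N\NP

YES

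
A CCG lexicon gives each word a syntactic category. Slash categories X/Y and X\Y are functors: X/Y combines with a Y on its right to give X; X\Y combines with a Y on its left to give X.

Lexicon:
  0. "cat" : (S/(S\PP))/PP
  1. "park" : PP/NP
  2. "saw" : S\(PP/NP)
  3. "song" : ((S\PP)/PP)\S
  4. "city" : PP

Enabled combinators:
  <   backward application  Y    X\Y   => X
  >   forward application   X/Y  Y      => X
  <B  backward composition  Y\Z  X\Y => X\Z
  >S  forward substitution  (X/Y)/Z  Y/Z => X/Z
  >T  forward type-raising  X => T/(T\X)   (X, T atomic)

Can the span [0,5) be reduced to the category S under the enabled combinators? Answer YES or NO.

[0,5] S   >
  [0,4] S/PP   >S
    [0,1] "cat" : (S/(S\PP))/PP
    [1,4] (S\PP)/PP   <
      [1,3] S   <
        [1,2] "park" : PP/NP
        [2,3] "saw" : S\(PP/NP)
      [3,4] "song" : ((S\PP)/PP)\S
  [4,5] "city" : PP

YES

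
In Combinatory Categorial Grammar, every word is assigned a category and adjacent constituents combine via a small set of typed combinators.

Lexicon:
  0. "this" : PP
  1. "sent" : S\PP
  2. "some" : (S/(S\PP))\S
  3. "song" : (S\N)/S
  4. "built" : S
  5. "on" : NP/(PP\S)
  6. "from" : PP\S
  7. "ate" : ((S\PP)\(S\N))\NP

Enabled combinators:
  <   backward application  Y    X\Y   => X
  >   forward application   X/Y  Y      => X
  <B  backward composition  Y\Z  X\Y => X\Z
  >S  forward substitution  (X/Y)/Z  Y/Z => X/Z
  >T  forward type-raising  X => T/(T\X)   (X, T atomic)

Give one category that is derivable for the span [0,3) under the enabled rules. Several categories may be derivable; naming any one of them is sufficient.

S/(S\PP)

[0,8] S   >
  [0,3] S/(S\PP)   <
    [0,2] S   <
      [0,1] "this" : PP
      [1,2] "sent" : S\PP
    [2,3] "some" : (S/(S\PP))\S
  [3,8] S\PP   <
    [3,5] S\N   >
      [3,4] "song" : (S\N)/S
      [4,5] "built" : S
    [5,8] (S\PP)\(S\N)   <
      [5,7] NP   >
        [5,6] "on" : NP/(PP\S)
        [6,7] "from" : PP\S
      [7,8] "ate" : ((S\PP)\(S\N))\NP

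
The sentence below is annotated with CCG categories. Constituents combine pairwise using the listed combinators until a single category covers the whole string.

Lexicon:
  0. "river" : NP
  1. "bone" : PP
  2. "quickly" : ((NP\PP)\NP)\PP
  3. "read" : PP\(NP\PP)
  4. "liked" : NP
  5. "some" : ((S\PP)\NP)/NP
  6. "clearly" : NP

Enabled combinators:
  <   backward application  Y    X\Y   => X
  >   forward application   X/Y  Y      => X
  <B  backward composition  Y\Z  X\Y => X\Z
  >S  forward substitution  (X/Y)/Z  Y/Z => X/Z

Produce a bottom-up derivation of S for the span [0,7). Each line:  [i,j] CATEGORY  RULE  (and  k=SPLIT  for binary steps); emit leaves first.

[0,7] S   <
  [0,4] PP   <
    [0,1] "river" : NP
    [1,4] PP\NP   <B
      [1,3] (NP\PP)\NP   <
        [1,2] "bone" : PP
        [2,3] "quickly" : ((NP\PP)\NP)\PP
      [3,4] "read" : PP\(NP\PP)
  [4,7] S\PP   <
    [4,5] "liked" : NP
    [5,7] (S\PP)\NP   >
      [5,6] "some" : ((S\PP)\NP)/NP
      [6,7] "clearly" : NP

[0,1] NP  lex  "river"
[1,2] PP  lex  "bone"
[2,3] ((NP\PP)\NP)\PP  lex  "quickly"
[1,3] (NP\PP)\NP  <  k=2
[3,4] PP\(NP\PP)  lex  "read"
[1,4] PP\NP  <B  k=3
[0,4] PP  <  k=1
[4,5] NP  lex  "liked"
[5,6] ((S\PP)\NP)/NP  lex  "some"
[6,7] NP  lex  "clearly"
[5,7] (S\PP)\NP  >  k=6
[4,7] S\PP  <  k=5
[0,7] S  <  k=4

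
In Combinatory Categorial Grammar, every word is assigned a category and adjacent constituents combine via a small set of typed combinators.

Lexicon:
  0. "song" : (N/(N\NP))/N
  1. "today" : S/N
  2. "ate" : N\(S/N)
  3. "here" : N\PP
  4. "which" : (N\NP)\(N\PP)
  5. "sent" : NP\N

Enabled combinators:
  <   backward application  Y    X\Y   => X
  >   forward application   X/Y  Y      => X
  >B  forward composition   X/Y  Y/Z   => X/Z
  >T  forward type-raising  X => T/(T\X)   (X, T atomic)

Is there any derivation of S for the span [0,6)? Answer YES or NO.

NO

(N/(N\NP))/N S/N N\(S/N) N\PP (N\NP)\(N\PP) NP\N
CKY chart[0,6] = {N/(N\NP), NP, NP/(NP\NP), PP/(PP\NP), S/(S\NP)}; S ∉ chart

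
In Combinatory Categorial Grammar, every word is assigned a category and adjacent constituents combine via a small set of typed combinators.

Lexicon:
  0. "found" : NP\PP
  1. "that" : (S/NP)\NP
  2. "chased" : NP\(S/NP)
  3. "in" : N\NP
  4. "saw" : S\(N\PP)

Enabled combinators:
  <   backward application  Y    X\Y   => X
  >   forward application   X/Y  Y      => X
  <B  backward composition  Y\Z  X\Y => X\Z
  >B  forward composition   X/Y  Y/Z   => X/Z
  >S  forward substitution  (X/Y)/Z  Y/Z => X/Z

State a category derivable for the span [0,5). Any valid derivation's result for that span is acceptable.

S

[0,5] S   <
  [0,4] N\PP   <B
    [0,3] NP\PP   <B
      [0,1] "found" : NP\PP
      [1,3] NP\NP   <B
        [1,2] "that" : (S/NP)\NP
        [2,3] "chased" : NP\(S/NP)
    [3,4] "in" : N\NP
  [4,5] "saw" : S\(N\PP)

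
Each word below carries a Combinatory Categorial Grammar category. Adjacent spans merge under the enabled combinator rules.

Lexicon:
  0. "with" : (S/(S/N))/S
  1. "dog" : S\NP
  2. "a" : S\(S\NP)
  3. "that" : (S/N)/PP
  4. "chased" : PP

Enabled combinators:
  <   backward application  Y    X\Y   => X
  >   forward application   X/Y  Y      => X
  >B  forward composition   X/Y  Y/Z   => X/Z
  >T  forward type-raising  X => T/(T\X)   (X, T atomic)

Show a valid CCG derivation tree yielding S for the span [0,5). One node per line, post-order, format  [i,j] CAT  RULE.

[0,1] (S/(S/N))/S  lex  "with"
[1,2] S\NP  lex  "dog"
[2,3] S\(S\NP)  lex  "a"
[1,3] S  <  k=2
[0,3] S/(S/N)  >  k=1
[3,4] (S/N)/PP  lex  "that"
[0,4] S/PP  >B  k=3
[4,5] PP  lex  "chased"
[0,5] S  >  k=4

[0,5] S   >
  [0,4] S/PP   >B
    [0,3] S/(S/N)   >
      [0,1] "with" : (S/(S/N))/S
      [1,3] S   <
        [1,2] "dog" : S\NP
        [2,3] "a" : S\(S\NP)
    [3,4] "that" : (S/N)/PP
  [4,5] "chased" : PP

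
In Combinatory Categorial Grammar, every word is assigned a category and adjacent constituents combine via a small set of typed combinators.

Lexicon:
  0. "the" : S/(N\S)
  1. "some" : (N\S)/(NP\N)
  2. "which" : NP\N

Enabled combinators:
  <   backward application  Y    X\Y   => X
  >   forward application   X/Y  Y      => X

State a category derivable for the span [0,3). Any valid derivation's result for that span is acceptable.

[0,3] S   >
  [0,1] "the" : S/(N\S)
  [1,3] N\S   >
    [1,2] "some" : (N\S)/(NP\N)
    [2,3] "which" : NP\N

S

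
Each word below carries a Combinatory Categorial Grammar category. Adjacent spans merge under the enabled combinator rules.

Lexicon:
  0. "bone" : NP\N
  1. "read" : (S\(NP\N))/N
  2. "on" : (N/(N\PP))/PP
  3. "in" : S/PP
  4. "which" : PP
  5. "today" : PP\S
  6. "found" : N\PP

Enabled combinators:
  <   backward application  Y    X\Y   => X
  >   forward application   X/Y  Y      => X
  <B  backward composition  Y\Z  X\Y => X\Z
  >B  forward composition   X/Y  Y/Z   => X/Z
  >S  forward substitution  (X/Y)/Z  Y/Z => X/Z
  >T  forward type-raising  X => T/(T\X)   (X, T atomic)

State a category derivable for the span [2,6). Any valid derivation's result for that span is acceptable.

N/(N\PP)

[0,7] S   <
  [0,1] "bone" : NP\N
  [1,7] S\(NP\N)   >
    [1,2] "read" : (S\(NP\N))/N
    [2,7] N   >
      [2,6] N/(N\PP)   >
        [2,3] "on" : (N/(N\PP))/PP
        [3,6] PP   <
          [3,5] S   >
            [3,4] "in" : S/PP
            [4,5] "which" : PP
          [5,6] "today" : PP\S
      [6,7] "found" : N\PP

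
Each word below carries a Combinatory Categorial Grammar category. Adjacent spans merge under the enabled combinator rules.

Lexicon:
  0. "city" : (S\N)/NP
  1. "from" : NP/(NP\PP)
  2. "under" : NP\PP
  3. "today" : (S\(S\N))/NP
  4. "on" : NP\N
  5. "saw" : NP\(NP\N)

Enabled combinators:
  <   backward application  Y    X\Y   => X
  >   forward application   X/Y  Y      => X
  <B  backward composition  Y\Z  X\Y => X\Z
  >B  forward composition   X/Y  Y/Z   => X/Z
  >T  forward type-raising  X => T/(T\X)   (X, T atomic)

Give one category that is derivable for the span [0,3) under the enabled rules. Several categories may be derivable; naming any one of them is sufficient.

S\N

[0,6] S   <
  [0,3] S\N   >
    [0,1] "city" : (S\N)/NP
    [1,3] NP   >
      [1,2] "from" : NP/(NP\PP)
      [2,3] "under" : NP\PP
  [3,6] S\(S\N)   >
    [3,4] "today" : (S\(S\N))/NP
    [4,6] NP   <
      [4,5] "on" : NP\N
      [5,6] "saw" : NP\(NP\N)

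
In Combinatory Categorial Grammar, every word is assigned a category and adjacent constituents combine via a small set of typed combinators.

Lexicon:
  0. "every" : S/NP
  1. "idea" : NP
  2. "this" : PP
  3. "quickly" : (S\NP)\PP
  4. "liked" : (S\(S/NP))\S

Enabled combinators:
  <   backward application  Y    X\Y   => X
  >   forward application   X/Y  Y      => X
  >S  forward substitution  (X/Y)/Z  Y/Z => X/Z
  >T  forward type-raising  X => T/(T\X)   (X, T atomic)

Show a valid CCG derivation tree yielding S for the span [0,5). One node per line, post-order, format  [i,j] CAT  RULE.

[0,5] S   <
  [0,1] "every" : S/NP
  [1,5] S\(S/NP)   <
    [1,4] S   >
      [1,2] S/(S\NP)   >T
        [1,2] "idea" : NP
      [2,4] S\NP   <
        [2,3] "this" : PP
        [3,4] "quickly" : (S\NP)\PP
    [4,5] "liked" : (S\(S/NP))\S

[0,1] S/NP  lex  "every"
[1,2] NP  lex  "idea"
[1,2] S/(S\NP)  >T
[2,3] PP  lex  "this"
[3,4] (S\NP)\PP  lex  "quickly"
[2,4] S\NP  <  k=3
[1,4] S  >  k=2
[4,5] (S\(S/NP))\S  lex  "liked"
[1,5] S\(S/NP)  <  k=4
[0,5] S  <  k=1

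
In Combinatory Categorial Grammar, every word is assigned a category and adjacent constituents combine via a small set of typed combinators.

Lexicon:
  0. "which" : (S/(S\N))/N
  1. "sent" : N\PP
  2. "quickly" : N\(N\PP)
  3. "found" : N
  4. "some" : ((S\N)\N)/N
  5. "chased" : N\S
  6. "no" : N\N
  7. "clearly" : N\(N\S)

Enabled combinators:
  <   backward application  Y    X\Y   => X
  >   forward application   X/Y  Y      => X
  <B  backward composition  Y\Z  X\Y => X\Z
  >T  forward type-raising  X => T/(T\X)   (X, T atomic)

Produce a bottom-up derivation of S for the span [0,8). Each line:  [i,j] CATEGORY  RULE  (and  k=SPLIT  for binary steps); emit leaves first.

[0,1] (S/(S\N))/N  lex  "which"
[1,2] N\PP  lex  "sent"
[2,3] N\(N\PP)  lex  "quickly"
[1,3] N  <  k=2
[0,3] S/(S\N)  >  k=1
[3,4] N  lex  "found"
[4,5] ((S\N)\N)/N  lex  "some"
[5,6] N\S  lex  "chased"
[6,7] N\N  lex  "no"
[5,7] N\S  <B  k=6
[7,8] N\(N\S)  lex  "clearly"
[5,8] N  <  k=7
[4,8] (S\N)\N  >  k=5
[3,8] S\N  <  k=4
[0,8] S  >  k=3

[0,8] S   >
  [0,3] S/(S\N)   >
    [0,1] "which" : (S/(S\N))/N
    [1,3] N   <
      [1,2] "sent" : N\PP
      [2,3] "quickly" : N\(N\PP)
  [3,8] S\N   <
    [3,4] "found" : N
    [4,8] (S\N)\N   >
      [4,5] "some" : ((S\N)\N)/N
      [5,8] N   <
        [5,7] N\S   <B
          [5,6] "chased" : N\S
          [6,7] "no" : N\N
        [7,8] "clearly" : N\(N\S)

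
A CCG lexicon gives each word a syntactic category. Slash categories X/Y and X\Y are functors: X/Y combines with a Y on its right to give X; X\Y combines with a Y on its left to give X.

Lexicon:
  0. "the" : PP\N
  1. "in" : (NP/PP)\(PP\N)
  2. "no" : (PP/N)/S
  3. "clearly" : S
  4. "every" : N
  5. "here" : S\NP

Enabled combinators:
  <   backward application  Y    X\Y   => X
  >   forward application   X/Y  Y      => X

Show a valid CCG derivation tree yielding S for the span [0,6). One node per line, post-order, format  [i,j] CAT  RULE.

[0,6] S   <
  [0,5] NP   >
    [0,2] NP/PP   <
      [0,1] "the" : PP\N
      [1,2] "in" : (NP/PP)\(PP\N)
    [2,5] PP   >
      [2,4] PP/N   >
        [2,3] "no" : (PP/N)/S
        [3,4] "clearly" : S
      [4,5] "every" : N
  [5,6] "here" : S\NP

[0,1] PP\N  lex  "the"
[1,2] (NP/PP)\(PP\N)  lex  "in"
[0,2] NP/PP  <  k=1
[2,3] (PP/N)/S  lex  "no"
[3,4] S  lex  "clearly"
[2,4] PP/N  >  k=3
[4,5] N  lex  "every"
[2,5] PP  >  k=4
[0,5] NP  >  k=2
[5,6] S\NP  lex  "here"
[0,6] S  <  k=5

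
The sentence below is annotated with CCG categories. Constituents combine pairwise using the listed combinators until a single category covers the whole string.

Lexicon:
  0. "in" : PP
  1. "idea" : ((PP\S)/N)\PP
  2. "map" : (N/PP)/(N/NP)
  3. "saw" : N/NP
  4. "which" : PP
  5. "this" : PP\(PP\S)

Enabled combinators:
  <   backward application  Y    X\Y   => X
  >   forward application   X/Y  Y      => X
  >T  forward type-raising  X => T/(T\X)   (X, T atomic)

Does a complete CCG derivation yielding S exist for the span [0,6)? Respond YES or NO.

PP ((PP\S)/N)\PP (N/PP)/(N/NP) N/NP PP PP\(PP\S)
CKY chart[0,6] = {N/(N\PP), NP/(NP\PP), PP, PP/(PP\PP), S/(S\PP)}; S ∉ chart

NO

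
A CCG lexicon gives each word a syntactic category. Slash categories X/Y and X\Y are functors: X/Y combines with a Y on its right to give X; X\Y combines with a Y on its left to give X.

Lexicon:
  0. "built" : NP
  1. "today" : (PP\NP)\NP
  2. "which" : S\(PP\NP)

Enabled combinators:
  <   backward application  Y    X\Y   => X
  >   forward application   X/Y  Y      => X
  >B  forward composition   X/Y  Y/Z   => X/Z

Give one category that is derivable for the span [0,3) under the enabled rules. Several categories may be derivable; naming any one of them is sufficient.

S

[0,3] S   <
  [0,2] PP\NP   <
    [0,1] "built" : NP
    [1,2] "today" : (PP\NP)\NP
  [2,3] "which" : S\(PP\NP)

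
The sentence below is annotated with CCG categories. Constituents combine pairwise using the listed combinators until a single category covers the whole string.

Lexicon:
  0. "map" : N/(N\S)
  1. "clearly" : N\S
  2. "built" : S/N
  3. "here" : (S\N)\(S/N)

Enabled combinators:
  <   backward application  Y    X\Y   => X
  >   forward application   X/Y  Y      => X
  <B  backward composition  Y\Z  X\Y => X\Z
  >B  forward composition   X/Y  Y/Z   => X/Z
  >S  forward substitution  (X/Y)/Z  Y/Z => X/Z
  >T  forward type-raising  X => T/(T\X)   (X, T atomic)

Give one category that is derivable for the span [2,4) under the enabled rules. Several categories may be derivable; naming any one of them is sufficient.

[0,4] S   <
  [0,2] N   >
    [0,1] "map" : N/(N\S)
    [1,2] "clearly" : N\S
  [2,4] S\N   <
    [2,3] "built" : S/N
    [3,4] "here" : (S\N)\(S/N)

S\N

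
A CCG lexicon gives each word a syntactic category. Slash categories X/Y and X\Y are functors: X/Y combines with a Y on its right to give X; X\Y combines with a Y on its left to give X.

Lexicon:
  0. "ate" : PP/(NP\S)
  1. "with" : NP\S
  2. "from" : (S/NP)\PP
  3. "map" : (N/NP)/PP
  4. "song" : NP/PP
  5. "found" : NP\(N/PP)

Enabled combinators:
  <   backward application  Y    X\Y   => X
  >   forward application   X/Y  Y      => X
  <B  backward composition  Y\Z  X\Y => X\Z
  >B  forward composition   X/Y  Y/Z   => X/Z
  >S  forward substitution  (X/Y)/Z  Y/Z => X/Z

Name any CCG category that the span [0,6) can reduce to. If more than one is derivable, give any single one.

S

[0,6] S   >
  [0,3] S/NP   <
    [0,2] PP   >
      [0,1] "ate" : PP/(NP\S)
      [1,2] "with" : NP\S
    [2,3] "from" : (S/NP)\PP
  [3,6] NP   <
    [3,5] N/PP   >S
      [3,4] "map" : (N/NP)/PP
      [4,5] "song" : NP/PP
    [5,6] "found" : NP\(N/PP)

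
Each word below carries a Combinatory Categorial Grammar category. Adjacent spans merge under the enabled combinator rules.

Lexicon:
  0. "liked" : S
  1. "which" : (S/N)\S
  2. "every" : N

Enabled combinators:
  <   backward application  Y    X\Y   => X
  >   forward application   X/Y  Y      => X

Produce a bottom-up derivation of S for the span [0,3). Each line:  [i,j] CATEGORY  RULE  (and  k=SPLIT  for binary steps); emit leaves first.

[0,3] S   >
  [0,2] S/N   <
    [0,1] "liked" : S
    [1,2] "which" : (S/N)\S
  [2,3] "every" : N

[0,1] S  lex  "liked"
[1,2] (S/N)\S  lex  "which"
[0,2] S/N  <  k=1
[2,3] N  lex  "every"
[0,3] S  >  k=2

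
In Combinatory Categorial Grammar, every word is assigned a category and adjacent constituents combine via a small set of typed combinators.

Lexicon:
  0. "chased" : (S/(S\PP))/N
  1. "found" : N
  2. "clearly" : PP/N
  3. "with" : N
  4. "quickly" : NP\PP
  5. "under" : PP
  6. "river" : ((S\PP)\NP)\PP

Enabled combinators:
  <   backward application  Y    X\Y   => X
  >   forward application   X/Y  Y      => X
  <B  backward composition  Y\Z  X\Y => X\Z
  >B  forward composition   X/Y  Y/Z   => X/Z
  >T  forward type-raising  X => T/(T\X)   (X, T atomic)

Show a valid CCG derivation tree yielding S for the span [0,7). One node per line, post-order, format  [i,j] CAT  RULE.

[0,7] S   >
  [0,2] S/(S\PP)   >
    [0,1] "chased" : (S/(S\PP))/N
    [1,2] "found" : N
  [2,7] S\PP   <
    [2,5] NP   <
      [2,4] PP   >
        [2,3] "clearly" : PP/N
        [3,4] "with" : N
      [4,5] "quickly" : NP\PP
    [5,7] (S\PP)\NP   <
      [5,6] "under" : PP
      [6,7] "river" : ((S\PP)\NP)\PP

[0,1] (S/(S\PP))/N  lex  "chased"
[1,2] N  lex  "found"
[0,2] S/(S\PP)  >  k=1
[2,3] PP/N  lex  "clearly"
[3,4] N  lex  "with"
[2,4] PP  >  k=3
[4,5] NP\PP  lex  "quickly"
[2,5] NP  <  k=4
[5,6] PP  lex  "under"
[6,7] ((S\PP)\NP)\PP  lex  "river"
[5,7] (S\PP)\NP  <  k=6
[2,7] S\PP  <  k=5
[0,7] S  >  k=2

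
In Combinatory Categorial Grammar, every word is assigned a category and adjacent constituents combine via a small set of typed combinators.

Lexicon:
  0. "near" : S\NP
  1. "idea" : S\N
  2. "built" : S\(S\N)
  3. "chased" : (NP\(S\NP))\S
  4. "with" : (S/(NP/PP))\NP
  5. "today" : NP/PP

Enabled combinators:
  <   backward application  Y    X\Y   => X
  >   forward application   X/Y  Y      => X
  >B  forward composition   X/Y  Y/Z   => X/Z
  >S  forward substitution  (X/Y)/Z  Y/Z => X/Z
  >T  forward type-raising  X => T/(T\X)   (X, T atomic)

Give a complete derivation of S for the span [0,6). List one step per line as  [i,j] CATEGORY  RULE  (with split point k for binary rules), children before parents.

[0,6] S   >
  [0,5] S/(NP/PP)   <
    [0,4] NP   <
      [0,1] "near" : S\NP
      [1,4] NP\(S\NP)   <
        [1,3] S   <
          [1,2] "idea" : S\N
          [2,3] "built" : S\(S\N)
        [3,4] "chased" : (NP\(S\NP))\S
    [4,5] "with" : (S/(NP/PP))\NP
  [5,6] "today" : NP/PP

[0,1] S\NP  lex  "near"
[1,2] S\N  lex  "idea"
[2,3] S\(S\N)  lex  "built"
[1,3] S  <  k=2
[3,4] (NP\(S\NP))\S  lex  "chased"
[1,4] NP\(S\NP)  <  k=3
[0,4] NP  <  k=1
[4,5] (S/(NP/PP))\NP  lex  "with"
[0,5] S/(NP/PP)  <  k=4
[5,6] NP/PP  lex  "today"
[0,6] S  >  k=5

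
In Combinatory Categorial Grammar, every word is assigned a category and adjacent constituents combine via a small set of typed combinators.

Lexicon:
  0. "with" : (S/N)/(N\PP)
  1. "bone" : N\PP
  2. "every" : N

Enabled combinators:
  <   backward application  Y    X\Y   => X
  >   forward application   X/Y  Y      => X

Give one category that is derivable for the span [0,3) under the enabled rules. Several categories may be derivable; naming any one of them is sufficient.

S

[0,3] S   >
  [0,2] S/N   >
    [0,1] "with" : (S/N)/(N\PP)
    [1,2] "bone" : N\PP
  [2,3] "every" : N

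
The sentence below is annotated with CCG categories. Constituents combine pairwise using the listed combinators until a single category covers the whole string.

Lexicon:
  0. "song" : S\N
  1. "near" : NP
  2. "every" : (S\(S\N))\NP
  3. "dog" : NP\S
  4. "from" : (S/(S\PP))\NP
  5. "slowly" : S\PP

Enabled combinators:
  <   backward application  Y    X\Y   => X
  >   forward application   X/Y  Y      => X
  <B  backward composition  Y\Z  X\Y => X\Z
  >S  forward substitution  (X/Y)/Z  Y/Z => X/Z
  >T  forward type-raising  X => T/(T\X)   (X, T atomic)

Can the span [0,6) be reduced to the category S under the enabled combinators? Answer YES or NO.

YES

[0,6] S   >
  [0,5] S/(S\PP)   <
    [0,4] NP   <
      [0,3] S   <
        [0,1] "song" : S\N
        [1,3] S\(S\N)   <
          [1,2] "near" : NP
          [2,3] "every" : (S\(S\N))\NP
      [3,4] "dog" : NP\S
    [4,5] "from" : (S/(S\PP))\NP
  [5,6] "slowly" : S\PP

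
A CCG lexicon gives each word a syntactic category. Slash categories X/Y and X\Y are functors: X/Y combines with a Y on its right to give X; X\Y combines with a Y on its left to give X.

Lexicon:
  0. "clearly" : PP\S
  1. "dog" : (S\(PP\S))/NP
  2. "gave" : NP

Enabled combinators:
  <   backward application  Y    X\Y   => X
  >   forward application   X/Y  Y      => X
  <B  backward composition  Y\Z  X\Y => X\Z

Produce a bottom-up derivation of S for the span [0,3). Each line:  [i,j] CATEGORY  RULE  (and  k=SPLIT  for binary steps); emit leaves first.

[0,1] PP\S  lex  "clearly"
[1,2] (S\(PP\S))/NP  lex  "dog"
[2,3] NP  lex  "gave"
[1,3] S\(PP\S)  >  k=2
[0,3] S  <  k=1

[0,3] S   <
  [0,1] "clearly" : PP\S
  [1,3] S\(PP\S)   >
    [1,2] "dog" : (S\(PP\S))/NP
    [2,3] "gave" : NP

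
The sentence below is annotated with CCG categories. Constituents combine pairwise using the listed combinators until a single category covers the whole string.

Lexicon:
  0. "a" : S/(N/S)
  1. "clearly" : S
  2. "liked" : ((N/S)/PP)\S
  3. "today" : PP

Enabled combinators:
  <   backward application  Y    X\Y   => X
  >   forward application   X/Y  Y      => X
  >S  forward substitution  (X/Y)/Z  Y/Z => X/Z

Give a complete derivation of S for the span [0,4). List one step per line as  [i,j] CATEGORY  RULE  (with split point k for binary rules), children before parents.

[0,1] S/(N/S)  lex  "a"
[1,2] S  lex  "clearly"
[2,3] ((N/S)/PP)\S  lex  "liked"
[1,3] (N/S)/PP  <  k=2
[3,4] PP  lex  "today"
[1,4] N/S  >  k=3
[0,4] S  >  k=1

[0,4] S   >
  [0,1] "a" : S/(N/S)
  [1,4] N/S   >
    [1,3] (N/S)/PP   <
      [1,2] "clearly" : S
      [2,3] "liked" : ((N/S)/PP)\S
    [3,4] "today" : PP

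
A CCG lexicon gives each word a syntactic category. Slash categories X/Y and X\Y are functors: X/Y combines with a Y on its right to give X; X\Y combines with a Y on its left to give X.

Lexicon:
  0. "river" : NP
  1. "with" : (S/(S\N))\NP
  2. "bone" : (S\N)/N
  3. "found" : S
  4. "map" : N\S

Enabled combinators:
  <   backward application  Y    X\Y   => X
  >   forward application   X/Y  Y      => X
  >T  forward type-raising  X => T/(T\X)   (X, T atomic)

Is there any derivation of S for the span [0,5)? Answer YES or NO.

YES

[0,5] S   >
  [0,2] S/(S\N)   <
    [0,1] "river" : NP
    [1,2] "with" : (S/(S\N))\NP
  [2,5] S\N   >
    [2,3] "bone" : (S\N)/N
    [3,5] N   <
      [3,4] "found" : S
      [4,5] "map" : N\S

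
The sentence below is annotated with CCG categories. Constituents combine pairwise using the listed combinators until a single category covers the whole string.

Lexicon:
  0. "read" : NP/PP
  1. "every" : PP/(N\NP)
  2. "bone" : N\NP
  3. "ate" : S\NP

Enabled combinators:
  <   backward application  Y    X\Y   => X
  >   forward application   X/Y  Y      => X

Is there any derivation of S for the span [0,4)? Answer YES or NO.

[0,4] S   <
  [0,3] NP   >
    [0,1] "read" : NP/PP
    [1,3] PP   >
      [1,2] "every" : PP/(N\NP)
      [2,3] "bone" : N\NP
  [3,4] "ate" : S\NP

YES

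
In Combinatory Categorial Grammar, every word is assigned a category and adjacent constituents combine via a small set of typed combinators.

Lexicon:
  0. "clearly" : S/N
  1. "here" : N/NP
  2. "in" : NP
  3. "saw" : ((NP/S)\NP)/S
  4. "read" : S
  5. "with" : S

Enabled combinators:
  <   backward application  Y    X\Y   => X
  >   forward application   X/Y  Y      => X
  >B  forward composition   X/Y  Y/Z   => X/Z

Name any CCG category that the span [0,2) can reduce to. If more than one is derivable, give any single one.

S/NP

[0,6] S   >
  [0,2] S/NP   >B
    [0,1] "clearly" : S/N
    [1,2] "here" : N/NP
  [2,6] NP   >
    [2,5] NP/S   <
      [2,3] "in" : NP
      [3,5] (NP/S)\NP   >
        [3,4] "saw" : ((NP/S)\NP)/S
        [4,5] "read" : S
    [5,6] "with" : S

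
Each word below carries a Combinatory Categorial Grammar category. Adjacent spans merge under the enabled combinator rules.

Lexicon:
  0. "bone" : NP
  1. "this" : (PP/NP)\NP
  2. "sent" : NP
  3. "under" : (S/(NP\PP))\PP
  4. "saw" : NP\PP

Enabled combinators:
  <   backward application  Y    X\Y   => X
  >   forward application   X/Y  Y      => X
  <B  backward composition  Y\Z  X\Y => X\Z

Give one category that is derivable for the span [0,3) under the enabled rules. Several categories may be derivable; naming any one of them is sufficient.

[0,5] S   >
  [0,4] S/(NP\PP)   <
    [0,3] PP   >
      [0,2] PP/NP   <
        [0,1] "bone" : NP
        [1,2] "this" : (PP/NP)\NP
      [2,3] "sent" : NP
    [3,4] "under" : (S/(NP\PP))\PP
  [4,5] "saw" : NP\PP

PP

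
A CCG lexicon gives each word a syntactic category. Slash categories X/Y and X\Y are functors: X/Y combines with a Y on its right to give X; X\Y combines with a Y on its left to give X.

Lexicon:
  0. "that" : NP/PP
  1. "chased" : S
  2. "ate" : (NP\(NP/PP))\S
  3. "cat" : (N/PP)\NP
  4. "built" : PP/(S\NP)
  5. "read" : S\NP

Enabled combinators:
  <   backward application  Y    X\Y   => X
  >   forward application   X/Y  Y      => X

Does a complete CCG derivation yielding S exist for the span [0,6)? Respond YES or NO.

NO

NP/PP S (NP\(NP/PP))\S (N/PP)\NP PP/(S\NP) S\NP
CKY chart[0,6] = {N}; S ∉ chart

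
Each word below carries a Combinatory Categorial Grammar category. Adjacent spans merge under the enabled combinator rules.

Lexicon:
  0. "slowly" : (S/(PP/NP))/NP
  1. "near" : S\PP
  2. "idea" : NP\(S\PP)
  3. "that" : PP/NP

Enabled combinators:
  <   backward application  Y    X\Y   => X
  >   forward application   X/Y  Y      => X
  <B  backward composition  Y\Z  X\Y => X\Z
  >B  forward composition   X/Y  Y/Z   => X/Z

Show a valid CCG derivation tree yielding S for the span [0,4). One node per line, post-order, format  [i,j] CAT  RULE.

[0,1] (S/(PP/NP))/NP  lex  "slowly"
[1,2] S\PP  lex  "near"
[2,3] NP\(S\PP)  lex  "idea"
[1,3] NP  <  k=2
[0,3] S/(PP/NP)  >  k=1
[3,4] PP/NP  lex  "that"
[0,4] S  >  k=3

[0,4] S   >
  [0,3] S/(PP/NP)   >
    [0,1] "slowly" : (S/(PP/NP))/NP
    [1,3] NP   <
      [1,2] "near" : S\PP
      [2,3] "idea" : NP\(S\PP)
  [3,4] "that" : PP/NP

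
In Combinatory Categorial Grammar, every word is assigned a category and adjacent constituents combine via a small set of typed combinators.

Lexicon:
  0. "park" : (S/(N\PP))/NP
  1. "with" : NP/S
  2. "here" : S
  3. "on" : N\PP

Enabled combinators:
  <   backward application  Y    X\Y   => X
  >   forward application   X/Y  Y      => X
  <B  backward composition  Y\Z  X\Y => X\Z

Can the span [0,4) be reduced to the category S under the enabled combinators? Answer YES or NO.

YES

[0,4] S   >
  [0,3] S/(N\PP)   >
    [0,1] "park" : (S/(N\PP))/NP
    [1,3] NP   >
      [1,2] "with" : NP/S
      [2,3] "here" : S
  [3,4] "on" : N\PP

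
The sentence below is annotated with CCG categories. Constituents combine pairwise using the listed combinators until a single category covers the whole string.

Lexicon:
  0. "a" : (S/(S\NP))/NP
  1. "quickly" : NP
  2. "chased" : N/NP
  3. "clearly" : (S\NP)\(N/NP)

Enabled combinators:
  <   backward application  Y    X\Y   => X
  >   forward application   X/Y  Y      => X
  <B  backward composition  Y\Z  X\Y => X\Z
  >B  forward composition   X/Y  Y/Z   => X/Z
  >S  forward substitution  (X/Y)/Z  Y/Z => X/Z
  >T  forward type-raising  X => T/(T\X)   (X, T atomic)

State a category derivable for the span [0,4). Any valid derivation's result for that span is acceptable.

[0,4] S   >
  [0,2] S/(S\NP)   >
    [0,1] "a" : (S/(S\NP))/NP
    [1,2] "quickly" : NP
  [2,4] S\NP   <
    [2,3] "chased" : N/NP
    [3,4] "clearly" : (S\NP)\(N/NP)

S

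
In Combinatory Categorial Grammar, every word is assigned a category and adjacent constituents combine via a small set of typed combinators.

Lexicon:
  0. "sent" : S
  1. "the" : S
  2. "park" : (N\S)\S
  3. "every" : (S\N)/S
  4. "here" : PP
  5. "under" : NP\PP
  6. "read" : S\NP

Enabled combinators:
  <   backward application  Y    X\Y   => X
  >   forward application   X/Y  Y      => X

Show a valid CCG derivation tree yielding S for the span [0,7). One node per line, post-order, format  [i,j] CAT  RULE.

[0,1] S  lex  "sent"
[1,2] S  lex  "the"
[2,3] (N\S)\S  lex  "park"
[1,3] N\S  <  k=2
[0,3] N  <  k=1
[3,4] (S\N)/S  lex  "every"
[4,5] PP  lex  "here"
[5,6] NP\PP  lex  "under"
[4,6] NP  <  k=5
[6,7] S\NP  lex  "read"
[4,7] S  <  k=6
[3,7] S\N  >  k=4
[0,7] S  <  k=3

[0,7] S   <
  [0,3] N   <
    [0,1] "sent" : S
    [1,3] N\S   <
      [1,2] "the" : S
      [2,3] "park" : (N\S)\S
  [3,7] S\N   >
    [3,4] "every" : (S\N)/S
    [4,7] S   <
      [4,6] NP   <
        [4,5] "here" : PP
        [5,6] "under" : NP\PP
      [6,7] "read" : S\NP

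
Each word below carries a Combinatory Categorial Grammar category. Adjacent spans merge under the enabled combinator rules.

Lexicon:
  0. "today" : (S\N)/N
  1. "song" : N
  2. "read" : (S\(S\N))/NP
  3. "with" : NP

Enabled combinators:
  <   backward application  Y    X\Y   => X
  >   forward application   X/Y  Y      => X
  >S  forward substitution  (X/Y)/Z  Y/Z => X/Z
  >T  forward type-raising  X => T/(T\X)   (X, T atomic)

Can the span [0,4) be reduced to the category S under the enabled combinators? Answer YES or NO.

YES

[0,4] S   <
  [0,2] S\N   >
    [0,1] "today" : (S\N)/N
    [1,2] "song" : N
  [2,4] S\(S\N)   >
    [2,3] "read" : (S\(S\N))/NP
    [3,4] "with" : NP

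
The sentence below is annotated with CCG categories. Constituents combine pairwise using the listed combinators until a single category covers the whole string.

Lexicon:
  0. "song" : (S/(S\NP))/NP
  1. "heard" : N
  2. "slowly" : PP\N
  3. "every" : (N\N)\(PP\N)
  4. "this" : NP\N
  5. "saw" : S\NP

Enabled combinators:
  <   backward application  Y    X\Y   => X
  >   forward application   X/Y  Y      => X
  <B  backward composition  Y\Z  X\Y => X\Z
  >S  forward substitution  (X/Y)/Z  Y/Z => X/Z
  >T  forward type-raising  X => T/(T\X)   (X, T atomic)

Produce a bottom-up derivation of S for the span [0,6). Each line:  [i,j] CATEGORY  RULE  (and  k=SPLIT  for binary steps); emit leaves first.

[0,6] S   >
  [0,5] S/(S\NP)   >
    [0,1] "song" : (S/(S\NP))/NP
    [1,5] NP   >
      [1,2] NP/(NP\N)   >T
        [1,2] "heard" : N
      [2,5] NP\N   <B
        [2,4] N\N   <
          [2,3] "slowly" : PP\N
          [3,4] "every" : (N\N)\(PP\N)
        [4,5] "this" : NP\N
  [5,6] "saw" : S\NP

[0,1] (S/(S\NP))/NP  lex  "song"
[1,2] N  lex  "heard"
[1,2] NP/(NP\N)  >T
[2,3] PP\N  lex  "slowly"
[3,4] (N\N)\(PP\N)  lex  "every"
[2,4] N\N  <  k=3
[4,5] NP\N  lex  "this"
[2,5] NP\N  <B  k=4
[1,5] NP  >  k=2
[0,5] S/(S\NP)  >  k=1
[5,6] S\NP  lex  "saw"
[0,6] S  >  k=5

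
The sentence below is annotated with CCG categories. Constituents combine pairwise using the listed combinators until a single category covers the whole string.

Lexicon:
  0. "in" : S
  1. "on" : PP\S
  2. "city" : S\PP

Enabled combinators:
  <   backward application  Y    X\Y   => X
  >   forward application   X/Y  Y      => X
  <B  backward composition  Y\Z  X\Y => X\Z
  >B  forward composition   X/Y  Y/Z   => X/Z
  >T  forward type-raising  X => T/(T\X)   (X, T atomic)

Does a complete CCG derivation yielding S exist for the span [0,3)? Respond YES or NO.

YES

[0,3] S   <
  [0,2] PP   <
    [0,1] "in" : S
    [1,2] "on" : PP\S
  [2,3] "city" : S\PP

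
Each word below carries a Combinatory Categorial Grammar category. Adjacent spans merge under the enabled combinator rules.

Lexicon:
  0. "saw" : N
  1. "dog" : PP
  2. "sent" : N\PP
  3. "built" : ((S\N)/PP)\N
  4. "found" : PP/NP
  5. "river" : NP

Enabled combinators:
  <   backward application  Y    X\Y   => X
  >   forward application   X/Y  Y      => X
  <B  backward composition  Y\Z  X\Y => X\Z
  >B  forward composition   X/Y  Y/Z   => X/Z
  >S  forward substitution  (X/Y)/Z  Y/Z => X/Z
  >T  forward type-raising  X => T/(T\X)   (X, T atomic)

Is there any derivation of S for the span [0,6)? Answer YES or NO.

YES

[0,6] S   >
  [0,1] S/(S\N)   >T
    [0,1] "saw" : N
  [1,6] S\N   >
    [1,4] (S\N)/PP   <
      [1,3] N   >
        [1,2] N/(N\PP)   >T
          [1,2] "dog" : PP
        [2,3] "sent" : N\PP
      [3,4] "built" : ((S\N)/PP)\N
    [4,6] PP   >
      [4,5] "found" : PP/NP
      [5,6] "river" : NP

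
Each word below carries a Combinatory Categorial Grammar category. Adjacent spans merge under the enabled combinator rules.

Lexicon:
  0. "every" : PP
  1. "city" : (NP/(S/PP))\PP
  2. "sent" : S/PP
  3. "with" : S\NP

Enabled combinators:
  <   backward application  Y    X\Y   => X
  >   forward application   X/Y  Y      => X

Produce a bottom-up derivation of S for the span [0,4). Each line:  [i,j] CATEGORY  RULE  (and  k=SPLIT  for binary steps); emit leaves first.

[0,1] PP  lex  "every"
[1,2] (NP/(S/PP))\PP  lex  "city"
[0,2] NP/(S/PP)  <  k=1
[2,3] S/PP  lex  "sent"
[0,3] NP  >  k=2
[3,4] S\NP  lex  "with"
[0,4] S  <  k=3

[0,4] S   <
  [0,3] NP   >
    [0,2] NP/(S/PP)   <
      [0,1] "every" : PP
      [1,2] "city" : (NP/(S/PP))\PP
    [2,3] "sent" : S/PP
  [3,4] "with" : S\NP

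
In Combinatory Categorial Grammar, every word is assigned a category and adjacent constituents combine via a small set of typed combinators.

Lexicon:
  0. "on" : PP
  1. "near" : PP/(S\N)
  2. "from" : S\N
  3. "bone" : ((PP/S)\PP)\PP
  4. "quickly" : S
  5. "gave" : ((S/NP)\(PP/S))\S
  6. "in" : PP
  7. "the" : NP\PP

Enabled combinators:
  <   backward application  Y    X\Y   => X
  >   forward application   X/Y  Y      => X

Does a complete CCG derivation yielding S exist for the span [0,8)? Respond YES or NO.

YES

[0,8] S   >
  [0,6] S/NP   <
    [0,4] PP/S   <
      [0,1] "on" : PP
      [1,4] (PP/S)\PP   <
        [1,3] PP   >
          [1,2] "near" : PP/(S\N)
          [2,3] "from" : S\N
        [3,4] "bone" : ((PP/S)\PP)\PP
    [4,6] (S/NP)\(PP/S)   <
      [4,5] "quickly" : S
      [5,6] "gave" : ((S/NP)\(PP/S))\S
  [6,8] NP   <
    [6,7] "in" : PP
    [7,8] "the" : NP\PP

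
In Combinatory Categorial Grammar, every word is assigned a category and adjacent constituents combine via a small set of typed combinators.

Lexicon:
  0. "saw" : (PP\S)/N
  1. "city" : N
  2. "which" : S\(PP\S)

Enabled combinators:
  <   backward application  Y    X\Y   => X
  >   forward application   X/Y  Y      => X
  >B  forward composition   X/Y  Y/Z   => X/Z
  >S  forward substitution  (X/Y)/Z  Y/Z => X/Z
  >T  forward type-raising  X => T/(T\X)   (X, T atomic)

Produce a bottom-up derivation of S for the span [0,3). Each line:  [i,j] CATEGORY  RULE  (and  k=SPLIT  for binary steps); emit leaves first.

[0,1] (PP\S)/N  lex  "saw"
[1,2] N  lex  "city"
[0,2] PP\S  >  k=1
[2,3] S\(PP\S)  lex  "which"
[0,3] S  <  k=2

[0,3] S   <
  [0,2] PP\S   >
    [0,1] "saw" : (PP\S)/N
    [1,2] "city" : N
  [2,3] "which" : S\(PP\S)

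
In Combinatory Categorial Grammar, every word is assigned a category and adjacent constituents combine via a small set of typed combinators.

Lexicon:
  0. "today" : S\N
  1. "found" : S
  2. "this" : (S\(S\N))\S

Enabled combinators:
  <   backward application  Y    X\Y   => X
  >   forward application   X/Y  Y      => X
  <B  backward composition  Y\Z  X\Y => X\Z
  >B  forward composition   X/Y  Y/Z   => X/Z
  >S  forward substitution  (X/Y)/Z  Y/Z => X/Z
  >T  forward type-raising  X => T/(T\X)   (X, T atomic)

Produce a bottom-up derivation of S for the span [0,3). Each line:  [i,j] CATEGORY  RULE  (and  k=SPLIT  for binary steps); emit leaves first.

[0,3] S   <
  [0,1] "today" : S\N
  [1,3] S\(S\N)   <
    [1,2] "found" : S
    [2,3] "this" : (S\(S\N))\S

[0,1] S\N  lex  "today"
[1,2] S  lex  "found"
[2,3] (S\(S\N))\S  lex  "this"
[1,3] S\(S\N)  <  k=2
[0,3] S  <  k=1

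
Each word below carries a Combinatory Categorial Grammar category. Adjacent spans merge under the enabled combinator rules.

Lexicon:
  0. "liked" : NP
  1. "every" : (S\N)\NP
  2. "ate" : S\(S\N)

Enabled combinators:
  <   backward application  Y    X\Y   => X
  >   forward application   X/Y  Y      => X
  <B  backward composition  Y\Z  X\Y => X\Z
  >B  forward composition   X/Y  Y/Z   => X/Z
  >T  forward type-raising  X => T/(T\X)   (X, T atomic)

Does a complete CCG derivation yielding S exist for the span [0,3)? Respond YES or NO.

YES

[0,3] S   <
  [0,2] S\N   <
    [0,1] "liked" : NP
    [1,2] "every" : (S\N)\NP
  [2,3] "ate" : S\(S\N)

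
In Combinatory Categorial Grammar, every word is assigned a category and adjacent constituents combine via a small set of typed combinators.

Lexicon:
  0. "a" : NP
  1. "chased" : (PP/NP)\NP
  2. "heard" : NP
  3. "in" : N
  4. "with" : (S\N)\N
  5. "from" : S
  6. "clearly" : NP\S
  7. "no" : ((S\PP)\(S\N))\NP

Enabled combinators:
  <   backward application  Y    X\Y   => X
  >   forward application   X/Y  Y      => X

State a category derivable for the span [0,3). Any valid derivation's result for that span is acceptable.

PP

[0,8] S   <
  [0,3] PP   >
    [0,2] PP/NP   <
      [0,1] "a" : NP
      [1,2] "chased" : (PP/NP)\NP
    [2,3] "heard" : NP
  [3,8] S\PP   <
    [3,5] S\N   <
      [3,4] "in" : N
      [4,5] "with" : (S\N)\N
    [5,8] (S\PP)\(S\N)   <
      [5,7] NP   <
        [5,6] "from" : S
        [6,7] "clearly" : NP\S
      [7,8] "no" : ((S\PP)\(S\N))\NP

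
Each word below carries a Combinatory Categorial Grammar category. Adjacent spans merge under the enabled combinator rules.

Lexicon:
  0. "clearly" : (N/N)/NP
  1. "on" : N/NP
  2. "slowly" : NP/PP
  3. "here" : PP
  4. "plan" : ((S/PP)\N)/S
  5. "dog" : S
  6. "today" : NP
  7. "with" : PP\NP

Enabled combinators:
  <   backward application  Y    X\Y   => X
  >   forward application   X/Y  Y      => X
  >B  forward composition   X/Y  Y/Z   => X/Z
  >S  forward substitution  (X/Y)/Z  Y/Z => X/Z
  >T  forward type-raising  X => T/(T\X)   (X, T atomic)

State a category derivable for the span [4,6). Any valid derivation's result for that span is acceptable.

(S/PP)\N

[0,8] S   >
  [0,6] S/PP   <
    [0,4] N   >
      [0,3] N/PP   >B
        [0,2] N/NP   >S
          [0,1] "clearly" : (N/N)/NP
          [1,2] "on" : N/NP
        [2,3] "slowly" : NP/PP
      [3,4] "here" : PP
    [4,6] (S/PP)\N   >
      [4,5] "plan" : ((S/PP)\N)/S
      [5,6] "dog" : S
  [6,8] PP   <
    [6,7] "today" : NP
    [7,8] "with" : PP\NP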